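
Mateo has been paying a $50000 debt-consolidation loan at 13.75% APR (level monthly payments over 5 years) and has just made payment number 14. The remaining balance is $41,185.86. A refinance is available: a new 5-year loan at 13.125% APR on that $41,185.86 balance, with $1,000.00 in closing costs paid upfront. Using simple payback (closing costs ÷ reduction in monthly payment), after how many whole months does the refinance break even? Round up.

Current payment = 50,000 × 13.75%/12 / (1 − (1+0.0114583)^−60) = $1,156.94.
Refinanced payment = 41,185.86 × 0.0109375 / (1 − (1+0.0109375)^−60) = $939.74.
Monthly savings = $1,156.94 − $939.74 = $217.20.
Break-even = $1,000.00 / $217.20 = 4.60 → 5 months.

5 months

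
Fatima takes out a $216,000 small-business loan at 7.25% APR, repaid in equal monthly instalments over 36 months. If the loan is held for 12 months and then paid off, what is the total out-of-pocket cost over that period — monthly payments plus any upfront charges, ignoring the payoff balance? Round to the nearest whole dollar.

$80,330

At 7.25% the monthly rate is 0.0060417, so the payment is 216,000 × 0.0060417 / (1 − 1.0060417^−36) = $6,694.17.
Total outlay = 12 × $6,694.17 = $80,330.04.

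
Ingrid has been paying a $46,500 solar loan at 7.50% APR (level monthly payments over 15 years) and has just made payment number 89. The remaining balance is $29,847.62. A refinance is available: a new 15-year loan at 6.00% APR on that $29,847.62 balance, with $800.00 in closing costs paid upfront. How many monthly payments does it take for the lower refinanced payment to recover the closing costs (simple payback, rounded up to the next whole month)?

Current payment = 46,500 × 7.5%/12 / (1 − (1+0.0062500)^−180) = $431.06.
Refinanced payment = 29,847.62 × 0.0050000 / (1 − (1+0.0050000)^−180) = $251.87.
Monthly savings = $431.06 − $251.87 = $179.19.
Break-even = $800.00 / $179.19 = 4.46 → 5 months.

5 months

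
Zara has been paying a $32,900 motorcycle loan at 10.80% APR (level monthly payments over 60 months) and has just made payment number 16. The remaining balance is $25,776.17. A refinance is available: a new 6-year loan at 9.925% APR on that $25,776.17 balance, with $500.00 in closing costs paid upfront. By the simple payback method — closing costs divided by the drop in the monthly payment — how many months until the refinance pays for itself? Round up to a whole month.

Current payment = 32,900 × 10.8%/12 / (1 − (1+0.0090000)^−60) = $712.05.
Refinanced payment = 25,776.17 × 0.0082708 / (1 − (1+0.0082708)^−72) = $476.55.
Monthly savings = $712.05 − $476.55 = $235.50.
Break-even = $500.00 / $235.50 = 2.12 → 3 months.

3 months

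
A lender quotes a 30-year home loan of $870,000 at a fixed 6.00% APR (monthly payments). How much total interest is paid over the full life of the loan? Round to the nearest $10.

$1,007,790

Monthly rate = 6%/12 = 0.0050000; payment = 870,000 × 0.0050000 / (1 − (1+0.0050000)^−360) = $5,216.09.
Total paid = 360 × $5,216.09 = $1,877,792.40; interest = $1,877,792.40 − $870,000 = $1,007,792.40.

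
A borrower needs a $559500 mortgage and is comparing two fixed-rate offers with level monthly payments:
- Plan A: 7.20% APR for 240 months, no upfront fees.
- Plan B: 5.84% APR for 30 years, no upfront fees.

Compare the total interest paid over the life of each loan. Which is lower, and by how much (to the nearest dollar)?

Plan A by $129,721

Plan A: monthly rate = 7.2%/12 = 0.0060000; payment = 559,500 × 0.0060000 / (1 − (1+0.0060000)^−240) = $4,405.22.
Total interest on Plan A = 240 × $4,405.22 − $559,500 = $497,752.80.
Plan B: monthly rate = 5.84%/12 = 0.0048667; payment = 559,500 × 0.0048667 / (1 − (1+0.0048667)^−360) = $3,297.15.
Total interest on Plan B = 360 × $3,297.15 − $559,500 = $627,474.00.
Plan A is lower by $129,721.20.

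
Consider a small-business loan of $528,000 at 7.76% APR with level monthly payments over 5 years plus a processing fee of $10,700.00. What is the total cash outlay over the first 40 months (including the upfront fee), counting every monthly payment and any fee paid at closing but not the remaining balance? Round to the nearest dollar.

$436,516

Monthly rate = 7.76%/12 = 0.0064667; payment = 528,000 × 0.0064667 / (1 − (1+0.0064667)^−60) = $10,645.39.
Total outlay = 40 × $10,645.39 + $10,700.00 = $436,515.60.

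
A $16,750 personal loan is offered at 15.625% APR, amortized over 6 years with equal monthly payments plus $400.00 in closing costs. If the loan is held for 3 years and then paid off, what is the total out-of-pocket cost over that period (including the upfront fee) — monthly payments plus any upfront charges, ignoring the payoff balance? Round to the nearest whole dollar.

$13,356

At 15.625% the monthly rate is 0.0130208, so the payment is 16,750 × 0.0130208 / (1 − 1.0130208^−72) = $359.89.
Total outlay = 36 × $359.89 + $400.00 = $13,356.04.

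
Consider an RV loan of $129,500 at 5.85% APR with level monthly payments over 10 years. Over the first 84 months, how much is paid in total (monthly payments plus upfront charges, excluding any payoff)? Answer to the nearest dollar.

At 5.85% the monthly rate is 0.0048750, so the payment is 129,500 × 0.0048750 / (1 − 1.0048750^−120) = $1,427.98.
Total outlay = 84 × $1,427.98 = $119,950.32.

$119,950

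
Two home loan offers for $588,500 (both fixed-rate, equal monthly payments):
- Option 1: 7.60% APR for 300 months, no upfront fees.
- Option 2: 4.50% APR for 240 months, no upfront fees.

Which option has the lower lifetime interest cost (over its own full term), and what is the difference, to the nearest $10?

Option 2 by $422,640

Option 1: at 7.60% the monthly rate is 0.0063333, so the payment is 588,500 × 0.0063333 / (1 − 1.0063333^−300) = $4,387.31.
Total interest on Option 1 = 300 × $4,387.31 − $588,500 = $727,693.00.
Option 2: at 4.50% the monthly rate is 0.0037500, so the payment is 588,500 × 0.0037500 / (1 − 1.0037500^−240) = $3,723.14.
Total interest on Option 2 = 240 × $3,723.14 − $588,500 = $305,053.60.
Option 2 is lower by $422,639.40.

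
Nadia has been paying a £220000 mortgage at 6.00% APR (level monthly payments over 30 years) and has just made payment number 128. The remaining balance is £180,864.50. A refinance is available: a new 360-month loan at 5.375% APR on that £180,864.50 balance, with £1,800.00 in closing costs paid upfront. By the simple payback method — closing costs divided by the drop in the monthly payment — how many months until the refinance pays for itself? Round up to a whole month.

Current payment = 220,000 × 6%/12 / (1 − (1+0.0050000)^−360) = £1,319.01.
Refinanced payment = 180,864.50 × 0.0044792 / (1 − (1+0.0044792)^−360) = £1,012.79.
Monthly savings = £1,319.01 − £1,012.79 = £306.22.
Break-even = £1,800.00 / £306.22 = 5.88 → 6 months.

6 months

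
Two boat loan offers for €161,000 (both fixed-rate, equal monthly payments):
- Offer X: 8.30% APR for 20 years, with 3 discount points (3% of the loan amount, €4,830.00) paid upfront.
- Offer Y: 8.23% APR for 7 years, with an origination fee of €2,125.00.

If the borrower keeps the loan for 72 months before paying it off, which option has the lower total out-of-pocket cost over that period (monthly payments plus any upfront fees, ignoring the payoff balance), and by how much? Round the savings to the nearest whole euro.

Offer X by €80,166

Offer X: at 8.30% the monthly rate is 0.0069167, so the payment is 161,000 × 0.0069167 / (1 − 1.0069167^−240) = €1,376.88.
Offer Y: monthly rate = 8.23%/12 = 0.0068583; payment = 161,000 × 0.0068583 / (1 − (1+0.0068583)^−84) = €2,527.87.
Over 72 months: Offer X costs 72 × €1,376.88 + €4,830.00 = €103,965.36; Offer Y costs 72 × €2,527.87 + €2,125.00 = €184,131.64.
Offer X is cheaper by €184,131.64 − €103,965.36 = €80,166.28.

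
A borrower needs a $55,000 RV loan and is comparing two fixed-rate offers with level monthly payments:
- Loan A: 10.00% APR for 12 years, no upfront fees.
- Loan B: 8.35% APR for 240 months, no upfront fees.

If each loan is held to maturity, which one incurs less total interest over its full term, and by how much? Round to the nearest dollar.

Loan A: at 10.00% the monthly rate is 0.0083333, so the payment is 55,000 × 0.0083333 / (1 − 1.0083333^−144) = $657.29.
Total interest on Loan A = 144 × $657.29 − $55,000 = $39,649.76.
Loan B: monthly rate = 8.35%/12 = 0.0069583; payment = 55,000 × 0.0069583 / (1 − (1+0.0069583)^−240) = $472.09.
Total interest on Loan B = 240 × $472.09 − $55,000 = $58,301.60.
Loan A is lower by $18,651.84.

Loan A by $18,652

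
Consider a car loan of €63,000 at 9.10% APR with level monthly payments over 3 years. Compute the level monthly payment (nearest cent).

€2,006.32

Monthly rate = 9.1%/12 = 0.0075833; payment = 63,000 × 0.0075833 / (1 − (1+0.0075833)^−36) = €2,006.32.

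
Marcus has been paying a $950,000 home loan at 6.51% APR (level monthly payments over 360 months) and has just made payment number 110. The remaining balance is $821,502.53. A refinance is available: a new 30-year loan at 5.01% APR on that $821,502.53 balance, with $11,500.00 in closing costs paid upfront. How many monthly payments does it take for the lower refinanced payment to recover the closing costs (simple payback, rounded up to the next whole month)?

Current payment = 950,000 × 6.51%/12 / (1 − (1+0.0054250)^−360) = $6,010.90.
Refinanced payment = 821,502.53 × 0.0041750 / (1 − (1+0.0041750)^−360) = $4,415.03.
Monthly savings = $6,010.90 − $4,415.03 = $1,595.87.
Break-even = $11,500.00 / $1,595.87 = 7.21 → 8 months.

8 months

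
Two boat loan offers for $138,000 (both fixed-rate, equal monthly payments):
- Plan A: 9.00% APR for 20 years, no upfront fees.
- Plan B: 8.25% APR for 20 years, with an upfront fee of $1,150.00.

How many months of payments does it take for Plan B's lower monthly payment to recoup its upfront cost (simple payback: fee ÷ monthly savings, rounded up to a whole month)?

18 months

Plan A: at 9.00% the monthly rate is 0.0075000, so the payment is 138,000 × 0.0075000 / (1 − 1.0075000^−240) = $1,241.62.
Plan B: at 8.25% the monthly rate is 0.0068750, so the payment is 138,000 × 0.0068750 / (1 − 1.0068750^−240) = $1,175.85.
Monthly savings = $1,241.62 − $1,175.85 = $65.77.
Break-even = $1,150.00 / $65.77 = 17.49 → 18 months.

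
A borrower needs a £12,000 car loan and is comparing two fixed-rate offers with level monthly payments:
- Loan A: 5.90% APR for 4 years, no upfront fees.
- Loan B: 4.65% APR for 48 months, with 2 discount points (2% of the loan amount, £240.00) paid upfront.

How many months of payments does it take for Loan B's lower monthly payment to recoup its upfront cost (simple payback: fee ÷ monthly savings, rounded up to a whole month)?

Loan A: monthly rate = 5.9%/12 = 0.0049167; payment = 12,000 × 0.0049167 / (1 − (1+0.0049167)^−48) = £281.27.
Loan B: monthly rate = 4.65%/12 = 0.0038750; payment = 12,000 × 0.0038750 / (1 − (1+0.0038750)^−48) = £274.45.
Monthly savings = £281.27 − £274.45 = £6.82.
Break-even = £240.00 / £6.82 = 35.19 → 36 months.

36 months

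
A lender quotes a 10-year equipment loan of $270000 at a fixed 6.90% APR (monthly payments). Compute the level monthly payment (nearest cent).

At 6.90% the monthly rate is 0.0057500, so the payment is 270,000 × 0.0057500 / (1 − 1.0057500^−120) = $3,121.03.

$3,121.03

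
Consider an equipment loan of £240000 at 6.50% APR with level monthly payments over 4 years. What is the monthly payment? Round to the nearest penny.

£5,691.59

Monthly rate = 6.5%/12 = 0.0054167; payment = 240,000 × 0.0054167 / (1 − (1+0.0054167)^−48) = £5,691.59.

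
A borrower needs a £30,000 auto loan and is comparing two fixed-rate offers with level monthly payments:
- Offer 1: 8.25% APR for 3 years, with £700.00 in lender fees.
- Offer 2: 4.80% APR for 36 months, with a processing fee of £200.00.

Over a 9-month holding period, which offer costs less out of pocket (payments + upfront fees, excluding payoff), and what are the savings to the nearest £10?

Offer 2 by £920

Offer 1: at 8.25% the monthly rate is 0.0068750, so the payment is 30,000 × 0.0068750 / (1 − 1.0068750^−36) = £943.55.
Offer 2: monthly rate = 4.8%/12 = 0.0040000; payment = 30,000 × 0.0040000 / (1 − (1+0.0040000)^−36) = £896.44.
Over 9 months: Offer 1 costs 9 × £943.55 + £700.00 = £9,191.95; Offer 2 costs 9 × £896.44 + £200.00 = £8,267.96.
Offer 2 is cheaper by £9,191.95 − £8,267.96 = £923.99.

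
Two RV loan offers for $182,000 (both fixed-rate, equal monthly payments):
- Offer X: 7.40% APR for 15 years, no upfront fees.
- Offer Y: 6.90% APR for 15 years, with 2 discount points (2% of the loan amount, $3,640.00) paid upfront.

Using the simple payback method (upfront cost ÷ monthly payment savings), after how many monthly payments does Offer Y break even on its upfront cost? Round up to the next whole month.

Offer X: at 7.40% the monthly rate is 0.0061667, so the payment is 182,000 × 0.0061667 / (1 − 1.0061667^−180) = $1,676.84.
Offer Y: at 6.90% the monthly rate is 0.0057500, so the payment is 182,000 × 0.0057500 / (1 − 1.0057500^−180) = $1,625.71.
Monthly savings = $1,676.84 − $1,625.71 = $51.13.
Break-even = $3,640.00 / $51.13 = 71.19 → 72 months.

72 months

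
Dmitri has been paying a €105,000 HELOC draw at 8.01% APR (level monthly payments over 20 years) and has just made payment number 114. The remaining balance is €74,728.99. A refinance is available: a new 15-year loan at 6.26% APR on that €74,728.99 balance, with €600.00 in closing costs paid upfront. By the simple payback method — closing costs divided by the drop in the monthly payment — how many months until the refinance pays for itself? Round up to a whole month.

3 months

Current payment = 105,000 × 8.01%/12 / (1 − (1+0.0066750)^−240) = €878.92.
Refinanced payment = 74,728.99 × 0.0052167 / (1 − (1+0.0052167)^−180) = €641.15.
Monthly savings = €878.92 − €641.15 = €237.77.
Break-even = €600.00 / €237.77 = 2.52 → 3 months.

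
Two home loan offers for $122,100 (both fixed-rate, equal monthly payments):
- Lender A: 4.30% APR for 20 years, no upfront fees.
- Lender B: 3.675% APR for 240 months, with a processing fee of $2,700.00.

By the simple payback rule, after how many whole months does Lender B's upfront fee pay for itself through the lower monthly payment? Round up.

Lender A: at 4.30% the monthly rate is 0.0035833, so the payment is 122,100 × 0.0035833 / (1 − 1.0035833^−240) = $759.35.
Lender B: at 3.675% the monthly rate is 0.0030625, so the payment is 122,100 × 0.0030625 / (1 − 1.0030625^−240) = $719.16.
Monthly savings = $759.35 − $719.16 = $40.19.
Break-even = $2,700.00 / $40.19 = 67.18 → 68 months.

68 months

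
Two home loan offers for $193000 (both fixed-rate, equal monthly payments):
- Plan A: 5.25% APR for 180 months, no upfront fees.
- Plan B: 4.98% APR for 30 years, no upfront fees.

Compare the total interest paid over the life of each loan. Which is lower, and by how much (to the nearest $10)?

Plan A by $92,870

Plan A: monthly rate = 5.25%/12 = 0.0043750; payment = 193,000 × 0.0043750 / (1 − (1+0.0043750)^−180) = $1,551.48.
Total interest on Plan A = 180 × $1,551.48 − $193,000 = $86,266.40.
Plan B: at 4.98% the monthly rate is 0.0041500, so the payment is 193,000 × 0.0041500 / (1 − 1.0041500^−360) = $1,033.71.
Total interest on Plan B = 360 × $1,033.71 − $193,000 = $179,135.60.
Plan A is lower by $92,869.20.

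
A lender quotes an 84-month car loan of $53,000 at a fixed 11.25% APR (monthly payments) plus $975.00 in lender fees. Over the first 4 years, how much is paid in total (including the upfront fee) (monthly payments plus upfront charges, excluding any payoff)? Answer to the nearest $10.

Monthly rate = 11.25%/12 = 0.0093750; payment = 53,000 × 0.0093750 / (1 − (1+0.0093750)^−84) = $914.47.
Total outlay = 48 × $914.47 + $975.00 = $44,869.56.

$44,870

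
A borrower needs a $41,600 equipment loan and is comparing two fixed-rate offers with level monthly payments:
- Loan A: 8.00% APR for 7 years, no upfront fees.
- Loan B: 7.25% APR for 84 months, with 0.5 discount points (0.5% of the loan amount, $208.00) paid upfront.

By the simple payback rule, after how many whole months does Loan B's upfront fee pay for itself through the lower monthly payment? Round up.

Loan A: monthly rate = 8%/12 = 0.0066667; payment = 41,600 × 0.0066667 / (1 − (1+0.0066667)^−84) = $648.39.
Loan B: monthly rate = 7.25%/12 = 0.0060417; payment = 41,600 × 0.0060417 / (1 − (1+0.0060417)^−84) = $632.95.
Monthly savings = $648.39 − $632.95 = $15.44.
Break-even = $208.00 / $15.44 = 13.47 → 14 months.

14 months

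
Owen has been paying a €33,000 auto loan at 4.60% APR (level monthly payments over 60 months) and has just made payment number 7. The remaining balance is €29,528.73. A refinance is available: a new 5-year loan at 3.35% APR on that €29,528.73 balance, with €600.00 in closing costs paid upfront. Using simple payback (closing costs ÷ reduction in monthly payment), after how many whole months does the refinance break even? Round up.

8 months

Current payment = 33,000 × 4.6%/12 / (1 − (1+0.0038333)^−60) = €616.72.
Refinanced payment = 29,528.73 × 0.0027917 / (1 − (1+0.0027917)^−60) = €535.20.
Monthly savings = €616.72 − €535.20 = €81.52.
Break-even = €600.00 / €81.52 = 7.36 → 8 months.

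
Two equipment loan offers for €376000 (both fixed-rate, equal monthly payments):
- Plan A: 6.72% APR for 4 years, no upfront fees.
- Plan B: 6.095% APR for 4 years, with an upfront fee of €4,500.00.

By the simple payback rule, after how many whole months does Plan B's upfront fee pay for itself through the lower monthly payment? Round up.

Plan A: at 6.72% the monthly rate is 0.0056000, so the payment is 376,000 × 0.0056000 / (1 − 1.0056000^−48) = €8,955.02.
Plan B: at 6.095% the monthly rate is 0.0050792, so the payment is 376,000 × 0.0050792 / (1 − 1.0050792^−48) = €8,846.76.
Monthly savings = €8,955.02 − €8,846.76 = €108.26.
Break-even = €4,500.00 / €108.26 = 41.57 → 42 months.

42 months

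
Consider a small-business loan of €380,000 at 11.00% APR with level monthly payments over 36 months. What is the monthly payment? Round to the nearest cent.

Monthly rate = 11%/12 = 0.0091667; payment = 380,000 × 0.0091667 / (1 − (1+0.0091667)^−36) = €12,440.71.

€12,440.71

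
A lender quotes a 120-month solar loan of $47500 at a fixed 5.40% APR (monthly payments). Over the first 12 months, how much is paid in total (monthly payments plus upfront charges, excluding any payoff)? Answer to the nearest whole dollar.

$6,158

Monthly rate = 5.4%/12 = 0.0045000; payment = 47,500 × 0.0045000 / (1 − (1+0.0045000)^−120) = $513.15.
Total outlay = 12 × $513.15 = $6,157.80.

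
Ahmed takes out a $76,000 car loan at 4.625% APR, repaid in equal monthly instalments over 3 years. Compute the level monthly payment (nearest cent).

At 4.625% the monthly rate is 0.0038542, so the payment is 76,000 × 0.0038542 / (1 − 1.0038542^−36) = $2,265.01.

$2,265.01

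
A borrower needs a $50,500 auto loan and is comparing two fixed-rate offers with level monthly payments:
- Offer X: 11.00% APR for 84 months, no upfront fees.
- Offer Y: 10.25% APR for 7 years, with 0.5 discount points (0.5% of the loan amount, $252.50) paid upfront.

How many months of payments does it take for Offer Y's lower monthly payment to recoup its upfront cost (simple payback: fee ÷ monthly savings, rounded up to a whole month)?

13 months

Offer X: at 11.00% the monthly rate is 0.0091667, so the payment is 50,500 × 0.0091667 / (1 − 1.0091667^−84) = $864.68.
Offer Y: at 10.25% the monthly rate is 0.0085417, so the payment is 50,500 × 0.0085417 / (1 − 1.0085417^−84) = $844.90.
Monthly savings = $864.68 − $844.90 = $19.78.
Break-even = $252.50 / $19.78 = 12.77 → 13 months.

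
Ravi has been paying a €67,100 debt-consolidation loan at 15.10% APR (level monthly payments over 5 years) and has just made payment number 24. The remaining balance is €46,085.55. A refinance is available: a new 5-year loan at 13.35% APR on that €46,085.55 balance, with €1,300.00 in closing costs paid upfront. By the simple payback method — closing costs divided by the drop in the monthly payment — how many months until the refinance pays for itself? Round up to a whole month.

3 months

Current payment = 67,100 × 15.1%/12 / (1 − (1+0.0125833)^−60) = €1,599.83.
Refinanced payment = 46,085.55 × 0.0111250 / (1 − (1+0.0111250)^−60) = €1,056.86.
Monthly savings = €1,599.83 − €1,056.86 = €542.97.
Break-even = €1,300.00 / €542.97 = 2.39 → 3 months.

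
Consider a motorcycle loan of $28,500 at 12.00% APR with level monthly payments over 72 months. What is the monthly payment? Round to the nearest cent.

$557.18

Monthly rate = 12%/12 = 0.0100000; payment = 28,500 × 0.0100000 / (1 − (1+0.0100000)^−72) = $557.18.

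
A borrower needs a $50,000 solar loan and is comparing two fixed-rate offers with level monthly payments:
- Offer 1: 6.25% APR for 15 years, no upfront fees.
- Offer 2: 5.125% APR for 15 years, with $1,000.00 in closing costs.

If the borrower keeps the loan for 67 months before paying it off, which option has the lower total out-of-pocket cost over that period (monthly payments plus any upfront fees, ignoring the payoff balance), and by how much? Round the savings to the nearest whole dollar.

Offer 2 by $1,013

Offer 1: at 6.25% the monthly rate is 0.0052083, so the payment is 50,000 × 0.0052083 / (1 − 1.0052083^−180) = $428.71.
Offer 2: monthly rate = 5.125%/12 = 0.0042708; payment = 50,000 × 0.0042708 / (1 − (1+0.0042708)^−180) = $398.66.
Over 67 months: Offer 1 costs 67 × $428.71 = $28,723.57; Offer 2 costs 67 × $398.66 + $1,000.00 = $27,710.22.
Offer 2 is cheaper by $28,723.57 − $27,710.22 = $1,013.35.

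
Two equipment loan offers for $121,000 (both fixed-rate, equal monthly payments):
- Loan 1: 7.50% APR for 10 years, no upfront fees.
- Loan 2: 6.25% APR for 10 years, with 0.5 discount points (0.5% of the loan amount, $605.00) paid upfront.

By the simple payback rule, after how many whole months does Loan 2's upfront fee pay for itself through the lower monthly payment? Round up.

8 months

Loan 1: monthly rate = 7.5%/12 = 0.0062500; payment = 121,000 × 0.0062500 / (1 − (1+0.0062500)^−120) = $1,436.29.
Loan 2: monthly rate = 6.25%/12 = 0.0052083; payment = 121,000 × 0.0052083 / (1 − (1+0.0052083)^−120) = $1,358.59.
Monthly savings = $1,436.29 − $1,358.59 = $77.70.
Break-even = $605.00 / $77.70 = 7.79 → 8 months.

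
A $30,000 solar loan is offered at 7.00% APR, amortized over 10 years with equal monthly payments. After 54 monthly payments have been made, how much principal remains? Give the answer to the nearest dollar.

With monthly rate i = 7%/12 = 0.0058333, the balance after k of n payments is P · [(1+i)^n − (1+i)^k] / [(1+i)^n − 1].
(1+0.0058333)^120 = 2.00966138 and (1+0.0058333)^54 = 1.36900583, so the balance is 30,000 × (2.00966138 − 1.36900583) / (2.00966138 − 1) = $19,035.75.

$19,036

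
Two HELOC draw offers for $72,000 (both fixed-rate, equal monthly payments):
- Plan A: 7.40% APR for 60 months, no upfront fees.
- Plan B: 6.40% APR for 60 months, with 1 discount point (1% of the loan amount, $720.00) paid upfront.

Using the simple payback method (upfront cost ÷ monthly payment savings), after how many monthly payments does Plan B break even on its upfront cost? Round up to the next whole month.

22 months

Plan A: monthly rate = 7.4%/12 = 0.0061667; payment = 72,000 × 0.0061667 / (1 − (1+0.0061667)^−60) = $1,439.31.
Plan B: at 6.40% the monthly rate is 0.0053333, so the payment is 72,000 × 0.0053333 / (1 − 1.0053333^−60) = $1,405.39.
Monthly savings = $1,439.31 − $1,405.39 = $33.92.
Break-even = $720.00 / $33.92 = 21.23 → 22 months.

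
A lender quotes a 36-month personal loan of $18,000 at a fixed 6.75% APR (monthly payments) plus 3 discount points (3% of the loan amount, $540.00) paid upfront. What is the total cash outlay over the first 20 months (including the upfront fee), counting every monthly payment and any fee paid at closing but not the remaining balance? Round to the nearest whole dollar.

$11,615

At 6.75% the monthly rate is 0.0056250, so the payment is 18,000 × 0.0056250 / (1 − 1.0056250^−36) = $553.73.
Total outlay = 20 × $553.73 + $540.00 = $11,614.60.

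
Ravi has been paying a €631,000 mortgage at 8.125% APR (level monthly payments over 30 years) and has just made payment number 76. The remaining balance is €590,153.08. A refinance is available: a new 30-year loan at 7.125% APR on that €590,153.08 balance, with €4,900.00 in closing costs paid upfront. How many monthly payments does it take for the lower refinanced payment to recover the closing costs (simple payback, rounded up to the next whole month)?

7 months

Current payment = 631,000 × 8.125%/12 / (1 − (1+0.0067708)^−360) = €4,685.16.
Refinanced payment = 590,153.08 × 0.0059375 / (1 − (1+0.0059375)^−360) = €3,975.97.
Monthly savings = €4,685.16 − €3,975.97 = €709.19.
Break-even = €4,900.00 / €709.19 = 6.91 → 7 months.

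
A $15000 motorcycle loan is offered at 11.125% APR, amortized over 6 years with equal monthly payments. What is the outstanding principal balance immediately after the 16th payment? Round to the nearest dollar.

$12,470

With monthly rate i = 11.125%/12 = 0.0092708, the balance after k of n payments is P · [(1+i)^n − (1+i)^k] / [(1+i)^n − 1].
(1+0.0092708)^72 = 1.94337247 and (1+0.0092708)^16 = 1.15910710, so the balance is 15,000 × (1.94337247 − 1.15910710) / (1.94337247 − 1) = $12,470.13.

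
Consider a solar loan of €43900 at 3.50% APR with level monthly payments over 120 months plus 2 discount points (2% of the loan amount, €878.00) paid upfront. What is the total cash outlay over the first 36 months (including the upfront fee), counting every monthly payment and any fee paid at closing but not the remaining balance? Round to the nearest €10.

€16,510

Monthly rate = 3.5%/12 = 0.0029167; payment = 43,900 × 0.0029167 / (1 − (1+0.0029167)^−120) = €434.11.
Total outlay = 36 × €434.11 + €878.00 = €16,505.96.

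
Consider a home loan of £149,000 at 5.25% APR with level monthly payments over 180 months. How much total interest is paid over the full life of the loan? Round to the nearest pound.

At 5.25% the monthly rate is 0.0043750, so the payment is 149,000 × 0.0043750 / (1 − 1.0043750^−180) = £1,197.78.
Total paid = 180 × £1,197.78 = £215,600.40; interest = £215,600.40 − £149,000 = £66,600.40.

£66,600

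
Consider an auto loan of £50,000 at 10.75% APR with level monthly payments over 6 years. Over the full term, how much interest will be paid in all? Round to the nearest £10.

At 10.75% the monthly rate is 0.0089583, so the payment is 50,000 × 0.0089583 / (1 − 1.0089583^−72) = £945.31.
Total paid = 72 × £945.31 = £68,062.32; interest = £68,062.32 − £50,000 = £18,062.32.

£18,060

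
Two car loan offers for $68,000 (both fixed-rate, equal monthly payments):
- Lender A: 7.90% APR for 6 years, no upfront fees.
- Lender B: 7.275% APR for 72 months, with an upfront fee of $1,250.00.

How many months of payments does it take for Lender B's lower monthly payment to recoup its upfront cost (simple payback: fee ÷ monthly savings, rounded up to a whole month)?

Lender A: at 7.90% the monthly rate is 0.0065833, so the payment is 68,000 × 0.0065833 / (1 − 1.0065833^−72) = $1,188.94.
Lender B: at 7.275% the monthly rate is 0.0060625, so the payment is 68,000 × 0.0060625 / (1 − 1.0060625^−72) = $1,168.33.
Monthly savings = $1,188.94 − $1,168.33 = $20.61.
Break-even = $1,250.00 / $20.61 = 60.65 → 61 months.

61 months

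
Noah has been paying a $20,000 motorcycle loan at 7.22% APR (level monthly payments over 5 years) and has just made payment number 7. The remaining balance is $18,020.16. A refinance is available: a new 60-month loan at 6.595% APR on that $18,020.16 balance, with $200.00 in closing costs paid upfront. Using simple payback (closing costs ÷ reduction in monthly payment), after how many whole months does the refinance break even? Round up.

5 months

Current payment = 20,000 × 7.22%/12 / (1 − (1+0.0060167)^−60) = $398.10.
Refinanced payment = 18,020.16 × 0.0054958 / (1 − (1+0.0054958)^−60) = $353.39.
Monthly savings = $398.10 − $353.39 = $44.71.
Break-even = $200.00 / $44.71 = 4.47 → 5 months.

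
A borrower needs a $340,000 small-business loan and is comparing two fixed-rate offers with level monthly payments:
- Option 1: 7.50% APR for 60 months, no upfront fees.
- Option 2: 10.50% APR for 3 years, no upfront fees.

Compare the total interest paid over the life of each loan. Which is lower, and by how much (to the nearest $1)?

Option 1: at 7.50% the monthly rate is 0.0062500, so the payment is 340,000 × 0.0062500 / (1 − 1.0062500^−60) = $6,812.90.
Total interest on Option 1 = 60 × $6,812.90 − $340,000 = $68,774.00.
Option 2: monthly rate = 10.5%/12 = 0.0087500; payment = 340,000 × 0.0087500 / (1 − (1+0.0087500)^−36) = $11,050.83.
Total interest on Option 2 = 36 × $11,050.83 − $340,000 = $57,829.88.
Option 2 is lower by $10,944.12.

Option 2 by $10,944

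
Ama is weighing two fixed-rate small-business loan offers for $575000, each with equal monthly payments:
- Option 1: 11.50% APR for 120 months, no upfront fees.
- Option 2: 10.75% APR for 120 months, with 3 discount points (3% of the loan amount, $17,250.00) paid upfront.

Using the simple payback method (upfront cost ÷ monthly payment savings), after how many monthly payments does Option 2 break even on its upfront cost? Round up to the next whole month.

71 months

Option 1: at 11.50% the monthly rate is 0.0095833, so the payment is 575,000 × 0.0095833 / (1 − 1.0095833^−120) = $8,084.24.
Option 2: monthly rate = 10.75%/12 = 0.0089583; payment = 575,000 × 0.0089583 / (1 − (1+0.0089583)^−120) = $7,839.47.
Monthly savings = $8,084.24 − $7,839.47 = $244.77.
Break-even = $17,250.00 / $244.77 = 70.47 → 71 months.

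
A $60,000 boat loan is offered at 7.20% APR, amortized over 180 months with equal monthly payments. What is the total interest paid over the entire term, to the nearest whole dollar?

At 7.20% the monthly rate is 0.0060000, so the payment is 60,000 × 0.0060000 / (1 − 1.0060000^−180) = $546.03.
Total paid = 180 × $546.03 = $98,285.40; interest = $98,285.40 − $60,000 = $38,285.40.

$38,285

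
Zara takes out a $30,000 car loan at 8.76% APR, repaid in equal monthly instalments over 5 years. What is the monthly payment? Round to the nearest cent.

Monthly rate = 8.76%/12 = 0.0073000; payment = 30,000 × 0.0073000 / (1 − (1+0.0073000)^−60) = $619.26.

$619.26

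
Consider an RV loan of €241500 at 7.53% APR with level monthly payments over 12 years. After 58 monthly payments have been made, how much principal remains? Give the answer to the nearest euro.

€169,230

With monthly rate i = 7.53%/12 = 0.0062750, the balance after k of n payments is P · [(1+i)^n − (1+i)^k] / [(1+i)^n − 1].
(1+0.0062750)^144 = 2.46151437 and (1+0.0062750)^58 = 1.43736685, so the balance is 241,500 × (2.46151437 − 1.43736685) / (2.46151437 − 1) = €169,229.69.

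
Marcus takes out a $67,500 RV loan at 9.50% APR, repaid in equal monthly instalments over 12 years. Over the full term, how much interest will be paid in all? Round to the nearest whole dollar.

$45,871

At 9.50% the monthly rate is 0.0079167, so the payment is 67,500 × 0.0079167 / (1 − 1.0079167^−144) = $787.30.
Total paid = 144 × $787.30 = $113,371.20; interest = $113,371.20 − $67,500 = $45,871.20.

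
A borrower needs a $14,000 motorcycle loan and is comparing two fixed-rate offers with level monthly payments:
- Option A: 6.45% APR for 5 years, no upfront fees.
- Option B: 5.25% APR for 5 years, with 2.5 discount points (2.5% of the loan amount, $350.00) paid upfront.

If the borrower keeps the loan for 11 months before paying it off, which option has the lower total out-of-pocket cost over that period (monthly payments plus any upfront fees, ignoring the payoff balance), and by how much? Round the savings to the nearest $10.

Option A by $260

Option A: monthly rate = 6.45%/12 = 0.0053750; payment = 14,000 × 0.0053750 / (1 − (1+0.0053750)^−60) = $273.60.
Option B: monthly rate = 5.25%/12 = 0.0043750; payment = 14,000 × 0.0043750 / (1 − (1+0.0043750)^−60) = $265.80.
Over 11 months: Option A costs 11 × $273.60 = $3,009.60; Option B costs 11 × $265.80 + $350.00 = $3,273.80.
Option A is cheaper by $3,273.80 − $3,009.60 = $264.20.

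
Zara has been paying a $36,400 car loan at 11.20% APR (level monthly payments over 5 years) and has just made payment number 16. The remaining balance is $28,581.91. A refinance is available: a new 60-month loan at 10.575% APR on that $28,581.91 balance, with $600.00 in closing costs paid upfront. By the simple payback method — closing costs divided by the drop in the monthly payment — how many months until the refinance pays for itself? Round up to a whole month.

Current payment = 36,400 × 11.2%/12 / (1 − (1+0.0093333)^−60) = $795.06.
Refinanced payment = 28,581.91 × 0.0088125 / (1 − (1+0.0088125)^−60) = $615.40.
Monthly savings = $795.06 − $615.40 = $179.66.
Break-even = $600.00 / $179.66 = 3.34 → 4 months.

4 months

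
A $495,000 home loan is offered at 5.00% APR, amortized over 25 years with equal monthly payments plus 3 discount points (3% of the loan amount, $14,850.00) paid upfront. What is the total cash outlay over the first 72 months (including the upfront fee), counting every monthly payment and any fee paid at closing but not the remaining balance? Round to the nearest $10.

$223,200

Monthly rate = 5%/12 = 0.0041667; payment = 495,000 × 0.0041667 / (1 − (1+0.0041667)^−300) = $2,893.72.
Total outlay = 72 × $2,893.72 + $14,850.00 = $223,197.84.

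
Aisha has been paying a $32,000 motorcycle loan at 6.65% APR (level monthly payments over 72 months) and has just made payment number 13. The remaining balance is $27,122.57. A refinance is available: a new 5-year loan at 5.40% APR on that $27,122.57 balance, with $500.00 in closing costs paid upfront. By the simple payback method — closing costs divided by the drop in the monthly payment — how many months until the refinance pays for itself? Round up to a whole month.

22 months

Current payment = 32,000 × 6.65%/12 / (1 − (1+0.0055417)^−72) = $540.21.
Refinanced payment = 27,122.57 × 0.0045000 / (1 − (1+0.0045000)^−60) = $516.82.
Monthly savings = $540.21 − $516.82 = $23.39.
Break-even = $500.00 / $23.39 = 21.38 → 22 months.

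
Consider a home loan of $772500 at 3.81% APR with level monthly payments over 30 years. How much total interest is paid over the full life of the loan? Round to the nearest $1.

$524,911

Monthly rate = 3.81%/12 = 0.0031750; payment = 772,500 × 0.0031750 / (1 − (1+0.0031750)^−360) = $3,603.92.
Total paid = 360 × $3,603.92 = $1,297,411.20; interest = $1,297,411.20 − $772,500 = $524,911.20.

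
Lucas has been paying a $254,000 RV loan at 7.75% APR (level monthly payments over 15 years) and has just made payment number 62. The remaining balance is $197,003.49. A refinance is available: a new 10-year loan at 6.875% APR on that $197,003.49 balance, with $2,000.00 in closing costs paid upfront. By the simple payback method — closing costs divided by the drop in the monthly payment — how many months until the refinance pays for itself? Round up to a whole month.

Current payment = 254,000 × 7.75%/12 / (1 − (1+0.0064583)^−180) = $2,390.84.
Refinanced payment = 197,003.49 × 0.0057292 / (1 − (1+0.0057292)^−120) = $2,274.71.
Monthly savings = $2,390.84 − $2,274.71 = $116.13.
Break-even = $2,000.00 / $116.13 = 17.22 → 18 months.

18 months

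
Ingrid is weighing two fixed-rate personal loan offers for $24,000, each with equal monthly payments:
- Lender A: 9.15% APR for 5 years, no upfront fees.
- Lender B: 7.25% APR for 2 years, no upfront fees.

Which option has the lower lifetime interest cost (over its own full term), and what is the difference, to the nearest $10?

Lender B by $4,140

Lender A: monthly rate = 9.15%/12 = 0.0076250; payment = 24,000 × 0.0076250 / (1 − (1+0.0076250)^−60) = $499.95.
Total interest on Lender A = 60 × $499.95 − $24,000 = $5,997.00.
Lender B: at 7.25% the monthly rate is 0.0060417, so the payment is 24,000 × 0.0060417 / (1 − 1.0060417^−24) = $1,077.26.
Total interest on Lender B = 24 × $1,077.26 − $24,000 = $1,854.24.
Lender B is lower by $4,142.76.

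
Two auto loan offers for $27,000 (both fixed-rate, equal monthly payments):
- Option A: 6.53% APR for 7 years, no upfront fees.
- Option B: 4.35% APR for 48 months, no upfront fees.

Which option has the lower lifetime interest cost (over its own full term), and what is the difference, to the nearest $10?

Option A: monthly rate = 6.53%/12 = 0.0054417; payment = 27,000 × 0.0054417 / (1 − (1+0.0054417)^−84) = $401.33.
Total interest on Option A = 84 × $401.33 − $27,000 = $6,711.72.
Option B: at 4.35% the monthly rate is 0.0036250, so the payment is 27,000 × 0.0036250 / (1 − 1.0036250^−48) = $613.87.
Total interest on Option B = 48 × $613.87 − $27,000 = $2,465.76.
Option B is lower by $4,245.96.

Option B by $4,250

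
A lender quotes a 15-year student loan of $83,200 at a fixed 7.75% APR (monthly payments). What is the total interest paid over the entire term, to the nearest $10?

$57,770

At 7.75% the monthly rate is 0.0064583, so the payment is 83,200 × 0.0064583 / (1 − 1.0064583^−180) = $783.14.
Total paid = 180 × $783.14 = $140,965.20; interest = $140,965.20 − $83,200 = $57,765.20.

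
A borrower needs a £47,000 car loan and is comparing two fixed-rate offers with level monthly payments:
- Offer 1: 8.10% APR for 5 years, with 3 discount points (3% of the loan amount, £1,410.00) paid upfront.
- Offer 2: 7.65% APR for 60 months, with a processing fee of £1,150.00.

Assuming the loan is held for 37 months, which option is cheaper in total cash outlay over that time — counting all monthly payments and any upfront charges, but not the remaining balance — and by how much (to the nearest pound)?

Offer 1: at 8.10% the monthly rate is 0.0067500, so the payment is 47,000 × 0.0067500 / (1 − 1.0067500^−60) = £955.24.
Offer 2: at 7.65% the monthly rate is 0.0063750, so the payment is 47,000 × 0.0063750 / (1 − 1.0063750^−60) = £945.14.
Over 37 months: Offer 1 costs 37 × £955.24 + £1,410.00 = £36,753.88; Offer 2 costs 37 × £945.14 + £1,150.00 = £36,120.18.
Offer 2 is cheaper by £36,753.88 − £36,120.18 = £633.70.

Offer 2 by £634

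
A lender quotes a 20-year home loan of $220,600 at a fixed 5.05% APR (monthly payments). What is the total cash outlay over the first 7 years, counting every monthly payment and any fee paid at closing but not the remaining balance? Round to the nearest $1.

At 5.05% the monthly rate is 0.0042083, so the payment is 220,600 × 0.0042083 / (1 − 1.0042083^−240) = $1,461.96.
Total outlay = 84 × $1,461.96 = $122,804.64.

$122,805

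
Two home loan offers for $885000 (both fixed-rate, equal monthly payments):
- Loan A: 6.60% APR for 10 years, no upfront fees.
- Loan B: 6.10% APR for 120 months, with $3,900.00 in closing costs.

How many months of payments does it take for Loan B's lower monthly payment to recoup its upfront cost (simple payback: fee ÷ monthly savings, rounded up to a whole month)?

18 months

Loan A: at 6.60% the monthly rate is 0.0055000, so the payment is 885,000 × 0.0055000 / (1 − 1.0055000^−120) = $10,094.08.
Loan B: at 6.10% the monthly rate is 0.0050833, so the payment is 885,000 × 0.0050833 / (1 − 1.0050833^−120) = $9,869.82.
Monthly savings = $10,094.08 − $9,869.82 = $224.26.
Break-even = $3,900.00 / $224.26 = 17.39 → 18 months.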